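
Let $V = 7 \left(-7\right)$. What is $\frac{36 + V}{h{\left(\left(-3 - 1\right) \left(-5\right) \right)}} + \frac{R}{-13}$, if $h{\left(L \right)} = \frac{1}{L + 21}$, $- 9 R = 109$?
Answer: $- \frac{62252}{117} \approx -532.07$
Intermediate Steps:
$R = - \frac{109}{9}$ ($R = \left(- \frac{1}{9}\right) 109 = - \frac{109}{9} \approx -12.111$)
$V = -49$
$h{\left(L \right)} = \frac{1}{21 + L}$
$\frac{36 + V}{h{\left(\left(-3 - 1\right) \left(-5\right) \right)}} + \frac{R}{-13} = \frac{36 - 49}{\frac{1}{21 + \left(-3 - 1\right) \left(-5\right)}} - \frac{109}{9 \left(-13\right)} = - \frac{13}{\frac{1}{21 - -20}} - - \frac{109}{117} = - \frac{13}{\frac{1}{21 + 20}} + \frac{109}{117} = - \frac{13}{\frac{1}{41}} + \frac{109}{117} = - 13 \frac{1}{\frac{1}{41}} + \frac{109}{117} = \left(-13\right) 41 + \frac{109}{117} = -533 + \frac{109}{117} = - \frac{62252}{117}$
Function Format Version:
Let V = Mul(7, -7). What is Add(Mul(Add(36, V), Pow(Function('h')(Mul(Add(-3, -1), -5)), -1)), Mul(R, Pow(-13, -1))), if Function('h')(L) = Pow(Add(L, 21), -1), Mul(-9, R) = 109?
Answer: Rational(-62252, 117) ≈ -532.07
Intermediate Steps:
R = Rational(-109, 9) (R = Mul(Rational(-1, 9), 109) = Rational(-109, 9) ≈ -12.111)
V = -49
Function('h')(L) = Pow(Add(21, L), -1)
Add(Mul(Add(36, V), Pow(Function('h')(Mul(Add(-3, -1), -5)), -1)), Mul(R, Pow(-13, -1))) = Add(Mul(Add(36, -49), Pow(Pow(Add(21, Mul(Add(-3, -1), -5)), -1), -1)), Mul(Rational(-109, 9), Pow(-13, -1))) = Add(Mul(-13, Pow(Pow(Add(21, Mul(-4, -5)), -1), -1)), Mul(Rational(-109, 9), Rational(-1, 13))) = Add(Mul(-13, Pow(Pow(Add(21, 20), -1), -1)), Rational(109, 117)) = Add(Mul(-13, Pow(Pow(41, -1), -1)), Rational(109, 117)) = Add(Mul(-13, Pow(Rational(1, 41), -1)), Rational(109, 117)) = Add(Mul(-13, 41), Rational(109, 117)) = Add(-533, Rational(109, 117)) = Rational(-62252, 117)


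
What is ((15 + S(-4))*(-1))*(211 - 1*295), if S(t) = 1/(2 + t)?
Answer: 1218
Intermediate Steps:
((15 + S(-4))*(-1))*(211 - 1*295) = ((15 + 1/(2 - 4))*(-1))*(211 - 1*295) = ((15 + 1/(-2))*(-1))*(211 - 295) = ((15 - ½)*(-1))*(-84) = ((29/2)*(-1))*(-84) = -29/2*(-84) = 1218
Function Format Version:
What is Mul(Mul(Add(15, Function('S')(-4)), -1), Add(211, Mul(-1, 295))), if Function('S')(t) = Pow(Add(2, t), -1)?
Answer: 1218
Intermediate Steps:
Mul(Mul(Add(15, Function('S')(-4)), -1), Add(211, Mul(-1, 295))) = Mul(Mul(Add(15, Pow(Add(2, -4), -1)), -1), Add(211, Mul(-1, 295))) = Mul(Mul(Add(15, Pow(-2, -1)), -1), Add(211, -295)) = Mul(Mul(Add(15, Rational(-1, 2)), -1), -84) = Mul(Mul(Rational(29, 2), -1), -84) = Mul(Rational(-29, 2), -84) = 1218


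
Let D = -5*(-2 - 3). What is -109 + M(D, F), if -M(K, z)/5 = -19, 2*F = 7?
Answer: -14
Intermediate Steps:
D = 25 (D = -5*(-5) = 25)
F = 7/2 (F = (½)*7 = 7/2 ≈ 3.5000)
M(K, z) = 95 (M(K, z) = -5*(-19) = 95)
-109 + M(D, F) = -109 + 95 = -14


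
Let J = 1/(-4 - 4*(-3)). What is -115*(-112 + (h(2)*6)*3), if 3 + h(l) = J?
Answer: 75325/4 ≈ 18831.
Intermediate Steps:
J = 1/8 (J = 1/(-4 + 12) = 1/8 ≈ 0.12500)
h(l) = -23/8 (h(l) = -3 + 1/8 = -23/8)
-115*(-112 + (h(2)*6)*3) = -115*(-112 - 23/8*6*3) = -115*(-112 - 69/4*3) = -115*(-112 - 207/4) = -115*(-655/4) = 75325/4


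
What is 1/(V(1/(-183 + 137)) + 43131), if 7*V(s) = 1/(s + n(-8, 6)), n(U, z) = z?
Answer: 1925/83027221 ≈ 2.3185e-5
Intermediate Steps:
V(s) = 1/(7*(6 + s)) (V(s) = 1/(7*(s + 6)) = 1/(7*(6 + s)))
1/(V(1/(-183 + 137)) + 43131) = 1/(1/(7*(6 + 1/(-183 + 137))) + 43131) = 1/(1/(7*(6 + 1/(-46))) + 43131) = 1/(1/(7*(6 - 1/46)) + 43131) = 1/(1/(7*(275/46)) + 43131) = 1/((⅐)*(46/275) + 43131) = 1/(46/1925 + 43131) = 1/(83027221/1925) = 1925/83027221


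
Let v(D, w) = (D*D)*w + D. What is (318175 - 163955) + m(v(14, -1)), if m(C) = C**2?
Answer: 187344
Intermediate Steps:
v(D, w) = D + w*D**2 (v(D, w) = D**2*w + D = w*D**2 + D = D + w*D**2)
(318175 - 163955) + m(v(14, -1)) = (318175 - 163955) + (14*(1 + 14*(-1)))**2 = 154220 + (14*(1 - 14))**2 = 154220 + (14*(-13))**2 = 154220 + (-182)**2 = 154220 + 33124 = 187344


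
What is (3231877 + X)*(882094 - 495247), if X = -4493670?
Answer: -488120836671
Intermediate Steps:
(3231877 + X)*(882094 - 495247) = (3231877 - 4493670)*(882094 - 495247) = -1261793*386847 = -488120836671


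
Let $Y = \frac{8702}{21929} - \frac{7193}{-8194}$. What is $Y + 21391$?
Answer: $\frac{3843897099851}{179686226} \approx 21392.0$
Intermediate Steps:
$Y = \frac{229039485}{179686226}$ ($Y = 8702 \cdot \frac{1}{21929} - - \frac{7193}{8194} = \frac{8702}{21929} + \frac{7193}{8194} = \frac{229039485}{179686226} \approx 1.2747$)
$Y + 21391 = \frac{229039485}{179686226} + 21391 = \frac{3843897099851}{179686226}$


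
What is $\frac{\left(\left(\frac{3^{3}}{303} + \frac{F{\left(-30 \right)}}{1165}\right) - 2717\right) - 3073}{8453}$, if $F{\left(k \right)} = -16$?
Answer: $- \frac{681271481}{994622245} \approx -0.68495$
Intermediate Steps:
$\frac{\left(\left(\frac{3^{3}}{303} + \frac{F{\left(-30 \right)}}{1165}\right) - 2717\right) - 3073}{8453} = \frac{\left(\left(\frac{3^{3}}{303} - \frac{16}{1165}\right) - 2717\right) - 3073}{8453} = \left(\left(\left(27 \cdot \frac{1}{303} - \frac{16}{1165}\right) - 2717\right) - 3073\right) \frac{1}{8453} = \left(\left(\left(\frac{9}{101} - \frac{16}{1165}\right) - 2717\right) - 3073\right) \frac{1}{8453} = \left(\left(\frac{8869}{117665} - 2717\right) - 3073\right) \frac{1}{8453} = \left(- \frac{319686936}{117665} - 3073\right) \frac{1}{8453} = \left(- \frac{681271481}{117665}\right) \frac{1}{8453} = - \frac{681271481}{994622245}$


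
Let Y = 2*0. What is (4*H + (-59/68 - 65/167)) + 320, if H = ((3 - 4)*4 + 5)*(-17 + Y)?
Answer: 2847439/11356 ≈ 250.74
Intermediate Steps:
Y = 0
H = -17 (H = ((3 - 4)*4 + 5)*(-17 + 0) = (-1*4 + 5)*(-17) = (-4 + 5)*(-17) = 1*(-17) = -17)
(4*H + (-59/68 - 65/167)) + 320 = (4*(-17) + (-59/68 - 65/167)) + 320 = (-68 + (-59*1/68 - 65*1/167)) + 320 = (-68 + (-59/68 - 65/167)) + 320 = (-68 - 14273/11356) + 320 = -786481/11356 + 320 = 2847439/11356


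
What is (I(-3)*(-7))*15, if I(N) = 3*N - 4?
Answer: 1365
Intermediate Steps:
I(N) = -4 + 3*N
(I(-3)*(-7))*15 = ((-4 + 3*(-3))*(-7))*15 = ((-4 - 9)*(-7))*15 = -13*(-7)*15 = 91*15 = 1365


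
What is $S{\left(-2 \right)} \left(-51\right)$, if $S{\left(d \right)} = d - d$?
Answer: $0$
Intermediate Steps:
$S{\left(d \right)} = 0$
$S{\left(-2 \right)} \left(-51\right) = 0 \left(-51\right) = 0$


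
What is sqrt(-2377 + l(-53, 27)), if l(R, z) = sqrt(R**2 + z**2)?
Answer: sqrt(-2377 + sqrt(3538)) ≈ 48.141*I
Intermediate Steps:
sqrt(-2377 + l(-53, 27)) = sqrt(-2377 + sqrt((-53)**2 + 27**2)) = sqrt(-2377 + sqrt(2809 + 729)) = sqrt(-2377 + sqrt(3538))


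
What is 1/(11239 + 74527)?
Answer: 1/85766 ≈ 1.1660e-5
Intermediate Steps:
1/(11239 + 74527) = 1/85766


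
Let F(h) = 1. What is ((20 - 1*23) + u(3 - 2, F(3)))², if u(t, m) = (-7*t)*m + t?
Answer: 81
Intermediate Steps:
u(t, m) = t - 7*m*t (u(t, m) = -7*m*t + t = t - 7*m*t)
((20 - 1*23) + u(3 - 2, F(3)))² = ((20 - 1*23) + (3 - 2)*(1 - 7*1))² = ((20 - 23) + 1*(1 - 7))² = (-3 + 1*(-6))² = (-3 - 6)² = (-9)² = 81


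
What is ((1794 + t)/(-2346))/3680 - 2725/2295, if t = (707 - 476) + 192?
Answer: -92277553/77699520 ≈ -1.1876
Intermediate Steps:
t = 423 (t = 231 + 192 = 423)
((1794 + t)/(-2346))/3680 - 2725/2295 = ((1794 + 423)/(-2346))/3680 - 2725/2295 = (2217*(-1/2346))*(1/3680) - 2725*1/2295 = -739/782*1/3680 - 545/459 = -739/2877760 - 545/459 = -92277553/77699520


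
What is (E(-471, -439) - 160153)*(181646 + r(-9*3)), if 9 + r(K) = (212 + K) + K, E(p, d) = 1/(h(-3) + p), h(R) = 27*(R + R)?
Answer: -18429804445750/633 ≈ -2.9115e+10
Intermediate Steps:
h(R) = 54*R (h(R) = 27*(2*R) = 54*R)
E(p, d) = 1/(-162 + p) (E(p, d) = 1/(54*(-3) + p) = 1/(-162 + p))
r(K) = 203 + 2*K (r(K) = -9 + ((212 + K) + K) = -9 + (212 + 2*K) = 203 + 2*K)
(E(-471, -439) - 160153)*(181646 + r(-9*3)) = (1/(-162 - 471) - 160153)*(181646 + (203 + 2*(-9*3))) = (1/(-633) - 160153)*(181646 + (203 + 2*(-27))) = (-1/633 - 160153)*(181646 + (203 - 54)) = -101376850*(181646 + 149)/633 = -101376850/633*181795 = -18429804445750/633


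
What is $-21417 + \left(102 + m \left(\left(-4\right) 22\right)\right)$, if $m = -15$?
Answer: $-19995$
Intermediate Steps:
$-21417 + \left(102 + m \left(\left(-4\right) 22\right)\right) = -21417 - \left(-102 + 15 \left(\left(-4\right) 22\right)\right) = -21417 + \left(102 - -1320\right) = -21417 + \left(102 + 1320\right) = -21417 + 1422 = -19995$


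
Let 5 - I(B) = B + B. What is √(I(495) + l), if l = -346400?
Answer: I*√347385 ≈ 589.39*I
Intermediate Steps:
I(B) = 5 - 2*B (I(B) = 5 - (B + B) = 5 - 2*B)
√(I(495) + l) = √((5 - 2*495) - 346400) = √((5 - 990) - 346400) = √(-985 - 346400) = √(-347385) = I*√347385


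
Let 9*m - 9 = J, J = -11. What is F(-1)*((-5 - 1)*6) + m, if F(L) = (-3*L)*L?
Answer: 970/9 ≈ 107.78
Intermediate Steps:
m = -2/9 (m = 1 + (⅑)*(-11) = 1 - 11/9 = -2/9 ≈ -0.22222)
F(L) = -3*L²
F(-1)*((-5 - 1)*6) + m = (-3*(-1)²)*((-5 - 1)*6) - 2/9 = (-3*1)*(-6*6) - 2/9 = -3*(-36) - 2/9 = 108 - 2/9 = 970/9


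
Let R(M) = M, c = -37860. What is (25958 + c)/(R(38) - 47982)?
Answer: 5951/23972 ≈ 0.24825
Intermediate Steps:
(25958 + c)/(R(38) - 47982) = (25958 - 37860)/(38 - 47982) = -11902/(-47944) = -11902*(-1/47944) = 5951/23972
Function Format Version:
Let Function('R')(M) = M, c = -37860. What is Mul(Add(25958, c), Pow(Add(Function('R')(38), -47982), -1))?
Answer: Rational(5951, 23972) ≈ 0.24825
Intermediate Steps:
Mul(Add(25958, c), Pow(Add(Function('R')(38), -47982), -1)) = Mul(Add(25958, -37860), Pow(Add(38, -47982), -1)) = Mul(-11902, Pow(-47944, -1)) = Mul(-11902, Rational(-1, 47944)) = Rational(5951, 23972)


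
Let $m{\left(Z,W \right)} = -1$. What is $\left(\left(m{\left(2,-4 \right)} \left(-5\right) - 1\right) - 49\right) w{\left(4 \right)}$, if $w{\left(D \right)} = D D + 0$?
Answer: $-720$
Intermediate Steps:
$w{\left(D \right)} = D^{2}$ ($w{\left(D \right)} = D^{2} + 0 = D^{2}$)
$\left(\left(m{\left(2,-4 \right)} \left(-5\right) - 1\right) - 49\right) w{\left(4 \right)} = \left(\left(\left(-1\right) \left(-5\right) - 1\right) - 49\right) 4^{2} = \left(\left(5 - 1\right) - 49\right) 16 = \left(4 - 49\right) 16 = \left(-45\right) 16 = -720$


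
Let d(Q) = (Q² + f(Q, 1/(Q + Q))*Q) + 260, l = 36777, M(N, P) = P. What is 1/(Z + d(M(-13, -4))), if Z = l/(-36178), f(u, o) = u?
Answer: 36178/10527199 ≈ 0.0034366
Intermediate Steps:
d(Q) = 260 + 2*Q² (d(Q) = (Q² + Q*Q) + 260 = (Q² + Q²) + 260 = 2*Q² + 260 = 260 + 2*Q²)
Z = -36777/36178 (Z = 36777/(-36178) = 36777*(-1/36178) = -36777/36178 ≈ -1.0166)
1/(Z + d(M(-13, -4))) = 1/(-36777/36178 + (260 + 2*(-4)²)) = 1/(-36777/36178 + (260 + 2*16)) = 1/(-36777/36178 + (260 + 32)) = 1/(-36777/36178 + 292) = 1/(10527199/36178) = 36178/10527199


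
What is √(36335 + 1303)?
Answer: 3*√4182 ≈ 194.01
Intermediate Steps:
√(36335 + 1303) = √37638 = 3*√4182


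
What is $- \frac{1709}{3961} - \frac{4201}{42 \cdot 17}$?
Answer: $- \frac{1050611}{166362} \approx -6.3152$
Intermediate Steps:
$- \frac{1709}{3961} - \frac{4201}{42 \cdot 17} = \left(-1709\right) \frac{1}{3961} - \frac{4201}{714} = - \frac{1709}{3961} - \frac{4201}{714} = - \frac{1050611}{166362}$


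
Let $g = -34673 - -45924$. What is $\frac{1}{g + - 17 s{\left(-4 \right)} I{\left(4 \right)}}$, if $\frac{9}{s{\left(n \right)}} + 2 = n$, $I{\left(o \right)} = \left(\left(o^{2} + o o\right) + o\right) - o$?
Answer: $\frac{1}{12067} \approx 8.2871 \cdot 10^{-5}$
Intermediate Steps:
$I{\left(o \right)} = 2 o^{2}$ ($I{\left(o \right)} = \left(\left(o^{2} + o^{2}\right) + o\right) - o = \left(2 o^{2} + o\right) - o = \left(o + 2 o^{2}\right) - o = 2 o^{2}$)
$s{\left(n \right)} = \frac{9}{-2 + n}$
$g = 11251$ ($g = -34673 + 45924 = 11251$)
$\frac{1}{g + - 17 s{\left(-4 \right)} I{\left(4 \right)}} = \frac{1}{11251 + - 17 \frac{9}{-2 - 4} \cdot 2 \cdot 4^{2}} = \frac{1}{11251 + - 17 \frac{9}{-6} \cdot 2 \cdot 16} = \frac{1}{11251 + - 17 \cdot 9 \left(- \frac{1}{6}\right) 32} = \frac{1}{11251 + \left(-17\right) \left(- \frac{3}{2}\right) 32} = \frac{1}{11251 + \frac{51}{2} \cdot 32} = \frac{1}{11251 + 816} = \frac{1}{12067}$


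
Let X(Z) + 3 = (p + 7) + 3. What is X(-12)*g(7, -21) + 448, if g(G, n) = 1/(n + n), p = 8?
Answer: 6267/14 ≈ 447.64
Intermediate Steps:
X(Z) = 15 (X(Z) = -3 + ((8 + 7) + 3) = -3 + (15 + 3) = -3 + 18 = 15)
g(G, n) = 1/(2*n)
X(-12)*g(7, -21) + 448 = 15*((1/2)/(-21)) + 448 = 15*((1/2)*(-1/21)) + 448 = 15*(-1/42) + 448 = -5/14 + 448 = 6267/14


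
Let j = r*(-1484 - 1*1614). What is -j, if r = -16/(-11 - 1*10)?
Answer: 49568/21 ≈ 2360.4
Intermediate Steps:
r = 16/21 (r = -16/(-11 - 10) = -16/(-21) = -16*(-1/21) = 16/21 ≈ 0.76190)
j = -49568/21 (j = 16*(-1484 - 1*1614)/21 = 16*(-1484 - 1614)/21 = (16/21)*(-3098) = -49568/21 ≈ -2360.4)
-j = -1*(-49568/21) = 49568/21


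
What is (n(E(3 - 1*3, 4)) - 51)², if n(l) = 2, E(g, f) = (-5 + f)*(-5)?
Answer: 2401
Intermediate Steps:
E(g, f) = 25 - 5*f
(n(E(3 - 1*3, 4)) - 51)² = (2 - 51)² = (-49)² = 2401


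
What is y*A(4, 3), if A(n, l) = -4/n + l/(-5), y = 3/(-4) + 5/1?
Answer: -34/5 ≈ -6.8000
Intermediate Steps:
y = 17/4 (y = 3*(-1/4) + 5*1 = -3/4 + 5 = 17/4 ≈ 4.2500)
A(n, l) = -4/n - l/5 (A(n, l) = -4/n + l*(-1/5) = -4/n - l/5)
y*A(4, 3) = 17*(-4/4 - 1/5*3)/4 = 17*(-4*1/4 - 3/5)/4 = 17*(-1 - 3/5)/4 = (17/4)*(-8/5) = -34/5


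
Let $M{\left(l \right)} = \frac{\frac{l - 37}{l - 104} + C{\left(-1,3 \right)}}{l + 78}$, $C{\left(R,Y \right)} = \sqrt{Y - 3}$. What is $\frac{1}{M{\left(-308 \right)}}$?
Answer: $- \frac{824}{3} \approx -274.67$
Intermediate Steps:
$C{\left(R,Y \right)} = \sqrt{-3 + Y}$
$M{\left(l \right)} = \frac{-37 + l}{\left(-104 + l\right) \left(78 + l\right)}$ ($M{\left(l \right)} = \frac{\frac{l - 37}{l - 104} + \sqrt{-3 + 3}}{l + 78} = \frac{\frac{-37 + l}{-104 + l} + \sqrt{0}}{78 + l} = \frac{\frac{-37 + l}{-104 + l} + 0}{78 + l} = \frac{\frac{1}{-104 + l} \left(-37 + l\right)}{78 + l} = \frac{-37 + l}{\left(-104 + l\right) \left(78 + l\right)}$)
$\frac{1}{M{\left(-308 \right)}} = \frac{1}{\frac{1}{8112 - \left(-308\right)^{2} + 26 \left(-308\right)} \left(37 - -308\right)} = \frac{1}{\frac{1}{8112 - 94864 - 8008} \left(37 + 308\right)} = \frac{1}{\frac{1}{8112 - 94864 - 8008} \cdot 345} = \frac{1}{\frac{1}{-94760} \cdot 345} = \frac{1}{\left(- \frac{1}{94760}\right) 345} = \frac{1}{- \frac{3}{824}} = - \frac{824}{3}$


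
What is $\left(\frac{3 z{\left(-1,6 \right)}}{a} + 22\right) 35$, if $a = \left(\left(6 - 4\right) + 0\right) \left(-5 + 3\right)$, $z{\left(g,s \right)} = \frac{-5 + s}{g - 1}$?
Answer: $\frac{6265}{8} \approx 783.13$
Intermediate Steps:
$z{\left(g,s \right)} = \frac{-5 + s}{-1 + g}$
$a = -4$ ($a = \left(2 + 0\right) \left(-2\right) = 2 \left(-2\right) = -4$)
$\left(\frac{3 z{\left(-1,6 \right)}}{a} + 22\right) 35 = \left(\frac{3 \frac{-5 + 6}{-1 - 1}}{-4} + 22\right) 35 = \left(3 \frac{1}{-2} \cdot 1 \left(- \frac{1}{4}\right) + 22\right) 35 = \left(3 \left(\left(- \frac{1}{2}\right) 1\right) \left(- \frac{1}{4}\right) + 22\right) 35 = \left(3 \left(- \frac{1}{2}\right) \left(- \frac{1}{4}\right) + 22\right) 35 = \left(\left(- \frac{3}{2}\right) \left(- \frac{1}{4}\right) + 22\right) 35 = \left(\frac{3}{8} + 22\right) 35 = \frac{179}{8} \cdot 35 = \frac{6265}{8}$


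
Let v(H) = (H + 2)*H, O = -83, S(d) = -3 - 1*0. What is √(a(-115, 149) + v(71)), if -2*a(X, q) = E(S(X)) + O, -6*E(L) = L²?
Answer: √20901/2 ≈ 72.286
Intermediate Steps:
S(d) = -3 (S(d) = -3 + 0 = -3)
E(L) = -L²/6
v(H) = H*(2 + H) (v(H) = (2 + H)*H = H*(2 + H))
a(X, q) = 169/4 (a(X, q) = -(-⅙*(-3)² - 83)/2 = -(-⅙*9 - 83)/2 = -(-3/2 - 83)/2 = -½*(-169/2) = 169/4)
√(a(-115, 149) + v(71)) = √(169/4 + 71*(2 + 71)) = √(169/4 + 71*73) = √(169/4 + 5183) = √(20901/4) = √20901/2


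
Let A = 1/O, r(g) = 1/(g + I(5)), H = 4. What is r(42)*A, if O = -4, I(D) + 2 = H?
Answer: -1/176 ≈ -0.0056818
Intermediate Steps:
I(D) = 2 (I(D) = -2 + 4 = 2)
r(g) = 1/(2 + g) (r(g) = 1/(g + 2) = 1/(2 + g))
A = -¼ (A = 1/(-4) = -¼ ≈ -0.25000)
r(42)*A = -¼/(2 + 42) = -¼/44 = (1/44)*(-¼) = -1/176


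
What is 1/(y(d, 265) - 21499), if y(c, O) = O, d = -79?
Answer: -1/21234 ≈ -4.7094e-5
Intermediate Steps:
1/(y(d, 265) - 21499) = 1/(265 - 21499) = 1/(-21234) = -1/21234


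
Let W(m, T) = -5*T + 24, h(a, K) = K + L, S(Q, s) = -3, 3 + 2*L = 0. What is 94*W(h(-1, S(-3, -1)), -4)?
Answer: 4136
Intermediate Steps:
L = -3/2 (L = -3/2 + (1/2)*0 = -3/2 + 0 = -3/2 ≈ -1.5000)
h(a, K) = -3/2 + K (h(a, K) = K - 3/2 = -3/2 + K)
W(m, T) = 24 - 5*T
94*W(h(-1, S(-3, -1)), -4) = 94*(24 - 5*(-4)) = 94*(24 + 20) = 94*44 = 4136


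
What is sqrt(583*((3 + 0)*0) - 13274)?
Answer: I*sqrt(13274) ≈ 115.21*I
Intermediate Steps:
sqrt(583*((3 + 0)*0) - 13274) = sqrt(583*(3*0) - 13274) = sqrt(583*0 - 13274) = sqrt(0 - 13274) = sqrt(-13274) = I*sqrt(13274)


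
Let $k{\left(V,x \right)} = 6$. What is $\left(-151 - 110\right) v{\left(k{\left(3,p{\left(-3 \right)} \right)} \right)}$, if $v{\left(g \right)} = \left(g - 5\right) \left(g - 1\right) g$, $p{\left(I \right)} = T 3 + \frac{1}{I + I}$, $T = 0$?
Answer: $-7830$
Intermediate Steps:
$p{\left(I \right)} = \frac{1}{2 I}$ ($p{\left(I \right)} = 0 \cdot 3 + \frac{1}{I + I} = 0 + \frac{1}{2 I} = \frac{1}{2 I}$)
$v{\left(g \right)} = g \left(-1 + g\right) \left(-5 + g\right)$ ($v{\left(g \right)} = \left(-5 + g\right) \left(-1 + g\right) g = \left(-1 + g\right) \left(-5 + g\right) g = g \left(-1 + g\right) \left(-5 + g\right)$)
$\left(-151 - 110\right) v{\left(k{\left(3,p{\left(-3 \right)} \right)} \right)} = \left(-151 - 110\right) 6 \left(5 + 6^{2} - 36\right) = - 261 \cdot 6 \left(5 + 36 - 36\right) = - 261 \cdot 6 \cdot 5 = \left(-261\right) 30 = -7830$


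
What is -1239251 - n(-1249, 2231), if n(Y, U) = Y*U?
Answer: 1547268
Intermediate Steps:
n(Y, U) = U*Y
-1239251 - n(-1249, 2231) = -1239251 - 2231*(-1249) = -1239251 - 1*(-2786519) = -1239251 + 2786519 = 1547268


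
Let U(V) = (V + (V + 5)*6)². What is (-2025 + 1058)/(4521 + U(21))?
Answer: -967/35850 ≈ -0.026973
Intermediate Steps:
U(V) = (30 + 7*V)² (U(V) = (V + (5 + V)*6)² = (V + (30 + 6*V))² = (30 + 7*V)²)
(-2025 + 1058)/(4521 + U(21)) = (-2025 + 1058)/(4521 + (30 + 7*21)²) = -967/(4521 + (30 + 147)²) = -967/(4521 + 177²) = -967/(4521 + 31329) = -967/35850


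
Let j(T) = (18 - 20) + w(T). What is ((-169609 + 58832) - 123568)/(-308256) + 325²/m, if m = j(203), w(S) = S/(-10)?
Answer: -108514380355/22913696 ≈ -4735.8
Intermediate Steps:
w(S) = -S/10 (w(S) = S*(-⅒) = -S/10)
j(T) = -2 - T/10 (j(T) = (18 - 20) - T/10 = -2 - T/10)
m = -223/10 (m = -2 - ⅒*203 = -2 - 203/10 = -223/10 ≈ -22.300)
((-169609 + 58832) - 123568)/(-308256) + 325²/m = ((-169609 + 58832) - 123568)/(-308256) + 325²/(-223/10) = (-110777 - 123568)*(-1/308256) + 105625*(-10/223) = -234345*(-1/308256) - 1056250/223 = 78115/102752 - 1056250/223 = -108514380355/22913696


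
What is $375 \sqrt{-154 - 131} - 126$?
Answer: $-126 + 375 i \sqrt{285} \approx -126.0 + 6330.7 i$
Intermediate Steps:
$375 \sqrt{-154 - 131} - 126 = 375 \sqrt{-285} - 126 = 375 i \sqrt{285} - 126 = -126 + 375 i \sqrt{285}$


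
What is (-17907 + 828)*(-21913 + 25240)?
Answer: -56821833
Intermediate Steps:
(-17907 + 828)*(-21913 + 25240) = -17079*3327 = -56821833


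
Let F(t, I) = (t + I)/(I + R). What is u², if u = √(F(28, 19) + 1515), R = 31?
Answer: 75797/50 ≈ 1515.9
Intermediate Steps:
F(t, I) = (I + t)/(31 + I) (F(t, I) = (t + I)/(I + 31) = (I + t)/(31 + I))
u = √151594/10 (u = √((19 + 28)/(31 + 19) + 1515) = √(47/50 + 1515) = √(75797/50) = √151594/10 ≈ 38.935)
u² = (√151594/10)² = 75797/50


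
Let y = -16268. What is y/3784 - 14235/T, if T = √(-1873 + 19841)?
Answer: -4067/946 - 14235*√1123/4492 ≈ -110.49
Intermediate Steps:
T = 4*√1123 (T = √17968 = 4*√1123 ≈ 134.04)
y/3784 - 14235/T = -16268/3784 - 14235*√1123/4492 = -16268*1/3784 - 14235*√1123/4492 = -4067/946 - 14235*√1123/4492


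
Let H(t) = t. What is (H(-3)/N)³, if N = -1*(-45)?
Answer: -1/3375 ≈ -0.00029630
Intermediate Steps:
N = 45
(H(-3)/N)³ = (-3/45)³ = (-3*1/45)³ = (-1/15)³ = -1/3375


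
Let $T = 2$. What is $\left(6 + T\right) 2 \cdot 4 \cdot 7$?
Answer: $448$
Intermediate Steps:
$\left(6 + T\right) 2 \cdot 4 \cdot 7 = \left(6 + 2\right) 2 \cdot 4 \cdot 7 = 8 \cdot 2 \cdot 4 \cdot 7 = 16 \cdot 4 \cdot 7 = 64 \cdot 7 = 448$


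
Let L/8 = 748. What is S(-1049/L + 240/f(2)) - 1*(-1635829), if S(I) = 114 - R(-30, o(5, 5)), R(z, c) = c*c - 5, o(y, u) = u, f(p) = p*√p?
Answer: 1635923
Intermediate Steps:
L = 5984 (L = 8*748 = 5984)
f(p) = p^(3/2)
R(z, c) = -5 + c² (R(z, c) = c² - 5 = -5 + c²)
S(I) = 94 (S(I) = 114 - (-5 + 5²) = 114 - (-5 + 25) = 114 - 1*20 = 114 - 20 = 94)
S(-1049/L + 240/f(2)) - 1*(-1635829) = 94 - 1*(-1635829) = 94 + 1635829 = 1635923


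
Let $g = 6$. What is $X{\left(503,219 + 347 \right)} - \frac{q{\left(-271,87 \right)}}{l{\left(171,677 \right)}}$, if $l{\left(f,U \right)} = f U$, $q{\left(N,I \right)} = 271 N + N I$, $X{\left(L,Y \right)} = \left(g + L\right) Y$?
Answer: $\frac{33351875116}{115767} \approx 2.881 \cdot 10^{5}$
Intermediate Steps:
$X{\left(L,Y \right)} = Y \left(6 + L\right)$ ($X{\left(L,Y \right)} = \left(6 + L\right) Y = Y \left(6 + L\right)$)
$q{\left(N,I \right)} = 271 N + I N$
$l{\left(f,U \right)} = U f$
$X{\left(503,219 + 347 \right)} - \frac{q{\left(-271,87 \right)}}{l{\left(171,677 \right)}} = \left(219 + 347\right) \left(6 + 503\right) - \frac{\left(-271\right) \left(271 + 87\right)}{677 \cdot 171} = 566 \cdot 509 - \frac{\left(-271\right) 358}{115767} = 288094 - \left(-97018\right) \frac{1}{115767} = 288094 - - \frac{97018}{115767} = 288094 + \frac{97018}{115767} = \frac{33351875116}{115767}$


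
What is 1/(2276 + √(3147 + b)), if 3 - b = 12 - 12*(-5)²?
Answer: 1138/2588369 - 3*√382/5176738 ≈ 0.00042833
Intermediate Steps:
b = 291 (b = 3 - (12 - 12*(-5)²) = 3 - (12 - 12*25) = 3 - (12 - 300) = 3 - 1*(-288) = 3 + 288 = 291)
1/(2276 + √(3147 + b)) = 1/(2276 + √(3147 + 291)) = 1/(2276 + √3438) = 1/(2276 + 3*√382)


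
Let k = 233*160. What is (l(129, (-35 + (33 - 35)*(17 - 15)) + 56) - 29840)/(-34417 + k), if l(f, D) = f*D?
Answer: -27647/2863 ≈ -9.6566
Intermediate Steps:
l(f, D) = D*f
k = 37280
(l(129, (-35 + (33 - 35)*(17 - 15)) + 56) - 29840)/(-34417 + k) = (((-35 + (33 - 35)*(17 - 15)) + 56)*129 - 29840)/(-34417 + 37280) = (((-35 - 2*2) + 56)*129 - 29840)/2863 = (((-35 - 4) + 56)*129 - 29840)*(1/2863) = ((-39 + 56)*129 - 29840)*(1/2863) = (17*129 - 29840)*(1/2863) = (2193 - 29840)*(1/2863) = -27647*1/2863 = -27647/2863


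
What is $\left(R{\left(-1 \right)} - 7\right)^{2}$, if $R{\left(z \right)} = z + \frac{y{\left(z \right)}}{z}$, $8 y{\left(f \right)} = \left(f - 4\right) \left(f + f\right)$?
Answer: $\frac{1369}{16} \approx 85.563$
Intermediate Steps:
$y{\left(f \right)} = \frac{f \left(-4 + f\right)}{4}$ ($y{\left(f \right)} = \frac{\left(f - 4\right) \left(f + f\right)}{8} = \frac{\left(-4 + f\right) 2 f}{8} = \frac{2 f \left(-4 + f\right)}{8} = \frac{f \left(-4 + f\right)}{4}$)
$R{\left(z \right)} = -1 + \frac{5 z}{4}$ ($R{\left(z \right)} = z + \frac{\frac{1}{4} z \left(-4 + z\right)}{z} = z + \left(-1 + \frac{z}{4}\right) = -1 + \frac{5 z}{4}$)
$\left(R{\left(-1 \right)} - 7\right)^{2} = \left(\left(-1 + \frac{5}{4} \left(-1\right)\right) - 7\right)^{2} = \left(\left(-1 - \frac{5}{4}\right) - 7\right)^{2} = \left(- \frac{9}{4} - 7\right)^{2} = \left(- \frac{37}{4}\right)^{2} = \frac{1369}{16}$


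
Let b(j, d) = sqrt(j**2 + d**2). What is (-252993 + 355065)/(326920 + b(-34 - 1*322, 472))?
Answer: 417117228/1335954211 - 25518*sqrt(21845)/6679771055 ≈ 0.31166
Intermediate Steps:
b(j, d) = sqrt(d**2 + j**2)
(-252993 + 355065)/(326920 + b(-34 - 1*322, 472)) = (-252993 + 355065)/(326920 + sqrt(472**2 + (-34 - 1*322)**2)) = 102072/(326920 + sqrt(222784 + (-34 - 322)**2)) = 102072/(326920 + sqrt(222784 + (-356)**2)) = 102072/(326920 + sqrt(222784 + 126736)) = 102072/(326920 + sqrt(349520)) = 102072/(326920 + 4*sqrt(21845))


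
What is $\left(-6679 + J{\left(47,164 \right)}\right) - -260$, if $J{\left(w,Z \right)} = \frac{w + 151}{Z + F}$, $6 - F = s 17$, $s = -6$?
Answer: $- \frac{872885}{136} \approx -6418.3$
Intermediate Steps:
$F = 108$ ($F = 6 - \left(-6\right) 17 = 6 - -102 = 6 + 102 = 108$)
$J{\left(w,Z \right)} = \frac{151 + w}{108 + Z}$ ($J{\left(w,Z \right)} = \frac{w + 151}{Z + 108} = \frac{151 + w}{108 + Z}$)
$\left(-6679 + J{\left(47,164 \right)}\right) - -260 = \left(-6679 + \frac{151 + 47}{108 + 164}\right) - -260 = \left(-6679 + \frac{1}{272} \cdot 198\right) + \left(-16 + 276\right) = \left(-6679 + \frac{1}{272} \cdot 198\right) + 260 = \left(-6679 + \frac{99}{136}\right) + 260 = - \frac{908245}{136} + 260 = - \frac{872885}{136}$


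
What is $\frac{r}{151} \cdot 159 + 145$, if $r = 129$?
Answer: $\frac{42406}{151} \approx 280.83$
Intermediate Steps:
$\frac{r}{151} \cdot 159 + 145 = \frac{129}{151} \cdot 159 + 145 = \frac{20511}{151} + 145 = \frac{42406}{151}$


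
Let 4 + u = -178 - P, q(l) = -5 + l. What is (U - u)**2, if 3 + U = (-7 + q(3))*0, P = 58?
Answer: 56169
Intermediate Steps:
u = -240 (u = -4 + (-178 - 1*58) = -4 + (-178 - 58) = -4 - 236 = -240)
U = -3 (U = -3 + (-7 + (-5 + 3))*0 = -3 + (-7 - 2)*0 = -3 - 9*0 = -3 + 0 = -3)
(U - u)**2 = (-3 - 1*(-240))**2 = (-3 + 240)**2 = 237**2 = 56169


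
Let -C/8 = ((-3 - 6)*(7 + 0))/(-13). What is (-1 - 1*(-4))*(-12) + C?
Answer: -972/13 ≈ -74.769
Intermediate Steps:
C = -504/13 (C = -8*(-3 - 6)*(7 + 0)/(-13) = -8*(-9*7)*(-1)/13 = -(-504)*(-1)/13 = -8*63/13 = -504/13 ≈ -38.769)
(-1 - 1*(-4))*(-12) + C = (-1 - 1*(-4))*(-12) - 504/13 = (-1 + 4)*(-12) - 504/13 = 3*(-12) - 504/13 = -36 - 504/13 = -972/13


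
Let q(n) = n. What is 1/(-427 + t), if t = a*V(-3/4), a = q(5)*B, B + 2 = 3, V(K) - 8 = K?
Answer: -4/1563 ≈ -0.0025592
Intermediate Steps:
V(K) = 8 + K
B = 1 (B = -2 + 3 = 1)
a = 5 (a = 5*1 = 5)
t = 145/4 (t = 5*(8 - 3/4) = 5*(8 - 3*¼) = 5*(8 - ¾) = 5*(29/4) = 145/4 ≈ 36.250)
1/(-427 + t) = 1/(-427 + 145/4) = 1/(-1563/4) = -4/1563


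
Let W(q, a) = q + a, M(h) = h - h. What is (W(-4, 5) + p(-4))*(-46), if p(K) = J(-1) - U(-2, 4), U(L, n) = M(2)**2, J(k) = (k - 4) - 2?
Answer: 276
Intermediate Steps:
M(h) = 0
J(k) = -6 + k (J(k) = (-4 + k) - 2 = -6 + k)
U(L, n) = 0 (U(L, n) = 0**2 = 0)
p(K) = -7 (p(K) = (-6 - 1) - 1*0 = -7 + 0 = -7)
W(q, a) = a + q
(W(-4, 5) + p(-4))*(-46) = ((5 - 4) - 7)*(-46) = (1 - 7)*(-46) = -6*(-46) = 276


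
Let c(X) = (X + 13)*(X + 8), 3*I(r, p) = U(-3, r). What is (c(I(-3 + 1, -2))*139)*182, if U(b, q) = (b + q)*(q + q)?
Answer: 65673608/9 ≈ 7.2971e+6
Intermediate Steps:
U(b, q) = 2*q*(b + q) (U(b, q) = (b + q)*(2*q) = 2*q*(b + q))
I(r, p) = 2*r*(-3 + r)/3 (I(r, p) = (2*r*(-3 + r))/3 = 2*r*(-3 + r)/3)
c(X) = (8 + X)*(13 + X) (c(X) = (13 + X)*(8 + X) = (8 + X)*(13 + X))
(c(I(-3 + 1, -2))*139)*182 = ((104 + (2*(-3 + 1)*(-3 + (-3 + 1))/3)² + 21*(2*(-3 + 1)*(-3 + (-3 + 1))/3))*139)*182 = ((104 + ((⅔)*(-2)*(-3 - 2))² + 21*((⅔)*(-2)*(-3 - 2)))*139)*182 = ((104 + ((⅔)*(-2)*(-5))² + 21*((⅔)*(-2)*(-5)))*139)*182 = ((104 + (20/3)² + 21*(20/3))*139)*182 = ((104 + 400/9 + 140)*139)*182 = ((2596/9)*139)*182 = (360844/9)*182 = 65673608/9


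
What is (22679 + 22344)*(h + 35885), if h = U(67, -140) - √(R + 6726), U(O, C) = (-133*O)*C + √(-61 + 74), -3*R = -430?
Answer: 57783643775 + 45023*√13 - 360184*√966/3 ≈ 5.7780e+10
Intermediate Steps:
R = 430/3 (R = -⅓*(-430) = 430/3 ≈ 143.33)
U(O, C) = √13 - 133*C*O (U(O, C) = -133*C*O + √13 = √13 - 133*C*O)
h = 1247540 + √13 - 8*√966/3 (h = (√13 - 133*(-140)*67) - √(430/3 + 6726) = (√13 + 1247540) - √(20608/3) = (1247540 + √13) - 8*√966/3 = 1247540 + √13 - 8*√966/3 ≈ 1.2475e+6)
(22679 + 22344)*(h + 35885) = (22679 + 22344)*((1247540 + √13 - 8*√966/3) + 35885) = 45023*(1283425 + √13 - 8*√966/3) = 57783643775 + 45023*√13 - 360184*√966/3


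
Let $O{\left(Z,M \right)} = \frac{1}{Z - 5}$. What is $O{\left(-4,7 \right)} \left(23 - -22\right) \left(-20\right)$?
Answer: $100$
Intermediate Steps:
$O{\left(Z,M \right)} = \frac{1}{-5 + Z}$
$O{\left(-4,7 \right)} \left(23 - -22\right) \left(-20\right) = \frac{23 - -22}{-5 - 4} \left(-20\right) = \frac{23 + 22}{-9} \left(-20\right) = \left(- \frac{1}{9}\right) 45 \left(-20\right) = \left(-5\right) \left(-20\right) = 100$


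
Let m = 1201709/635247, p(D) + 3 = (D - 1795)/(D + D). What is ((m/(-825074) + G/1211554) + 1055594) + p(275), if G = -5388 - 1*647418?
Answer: 18433394347865453123779133/17462683953923835330 ≈ 1.0556e+6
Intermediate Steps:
p(D) = -3 + (-1795 + D)/(2*D) (p(D) = -3 + (D - 1795)/(D + D) = -3 + (-1795 + D)/((2*D)) = -3 + (-1795 + D)*(1/(2*D)) = -3 + (-1795 + D)/(2*D))
G = -652806 (G = -5388 - 647418 = -652806)
m = 1201709/635247 (m = 1201709*(1/635247) = 1201709/635247 ≈ 1.8917)
((m/(-825074) + G/1211554) + 1055594) + p(275) = (((1201709/635247)/(-825074) - 652806/1211554) + 1055594) + (5/2)*(-359 - 1*275)/275 = (((1201709/635247)*(-1/825074) - 652806*1/1211554) + 1055594) + (5/2)*(1/275)*(-359 - 275) = ((-1201709/524125783278 - 326403/605777) + 1055594) + (5/2)*(1/275)*(-634) = (-171076956006961927/317503344616797006 + 1055594) - 317/55 = 335154454480467211789637/317503344616797006 - 317/55 = 18433394347865453123779133/17462683953923835330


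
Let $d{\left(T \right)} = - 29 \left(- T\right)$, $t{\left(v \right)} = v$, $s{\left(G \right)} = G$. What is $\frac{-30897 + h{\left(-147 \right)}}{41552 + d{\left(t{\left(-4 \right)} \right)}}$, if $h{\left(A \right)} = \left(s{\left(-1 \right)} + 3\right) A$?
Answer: $- \frac{10397}{13812} \approx -0.75275$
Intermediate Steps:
$h{\left(A \right)} = 2 A$ ($h{\left(A \right)} = \left(-1 + 3\right) A = 2 A$)
$d{\left(T \right)} = 29 T$
$\frac{-30897 + h{\left(-147 \right)}}{41552 + d{\left(t{\left(-4 \right)} \right)}} = \frac{-30897 + 2 \left(-147\right)}{41552 + 29 \left(-4\right)} = \frac{-30897 - 294}{41552 - 116} = - \frac{31191}{41436} = \left(-31191\right) \frac{1}{41436} = - \frac{10397}{13812}$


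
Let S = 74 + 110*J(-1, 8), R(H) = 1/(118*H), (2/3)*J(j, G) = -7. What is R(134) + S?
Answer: -17092771/15812 ≈ -1081.0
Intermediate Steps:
J(j, G) = -21/2 (J(j, G) = (3/2)*(-7) = -21/2)
R(H) = 1/(118*H)
S = -1081 (S = 74 + 110*(-21/2) = 74 - 1155 = -1081)
R(134) + S = (1/118)/134 - 1081 = (1/118)*(1/134) - 1081 = 1/15812 - 1081 = -17092771/15812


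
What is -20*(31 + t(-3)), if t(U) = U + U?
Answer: -500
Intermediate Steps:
t(U) = 2*U
-20*(31 + t(-3)) = -20*(31 + 2*(-3)) = -20*(31 - 6) = -20*25 = -500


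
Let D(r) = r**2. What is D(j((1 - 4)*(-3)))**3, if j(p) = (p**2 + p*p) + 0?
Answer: 18075490334784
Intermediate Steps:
j(p) = 2*p**2 (j(p) = (p**2 + p**2) + 0 = 2*p**2 + 0 = 2*p**2)
D(j((1 - 4)*(-3)))**3 = ((2*((1 - 4)*(-3))**2)**2)**3 = ((2*(-3*(-3))**2)**2)**3 = ((2*9**2)**2)**3 = ((2*81)**2)**3 = (162**2)**3 = 26244**3 = 18075490334784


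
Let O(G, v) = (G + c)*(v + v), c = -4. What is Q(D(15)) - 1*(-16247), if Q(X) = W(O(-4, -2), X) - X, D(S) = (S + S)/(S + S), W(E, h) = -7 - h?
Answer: 16238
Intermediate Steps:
O(G, v) = 2*v*(-4 + G) (O(G, v) = (G - 4)*(v + v) = (-4 + G)*(2*v) = 2*v*(-4 + G))
D(S) = 1 (D(S) = (2*S)/((2*S)) = (2*S)*(1/(2*S)) = 1)
Q(X) = -7 - 2*X (Q(X) = (-7 - X) - X = -7 - 2*X)
Q(D(15)) - 1*(-16247) = (-7 - 2*1) - 1*(-16247) = (-7 - 2) + 16247 = -9 + 16247 = 16238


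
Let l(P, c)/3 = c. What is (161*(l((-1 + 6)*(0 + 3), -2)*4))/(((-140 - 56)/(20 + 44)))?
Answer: 8832/7 ≈ 1261.7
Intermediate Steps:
l(P, c) = 3*c
(161*(l((-1 + 6)*(0 + 3), -2)*4))/(((-140 - 56)/(20 + 44))) = (161*((3*(-2))*4))/(((-140 - 56)/(20 + 44))) = (161*(-6*4))/((-196/64)) = (161*(-24))/((-196*1/64)) = -3864/(-49/16) = -3864*(-16/49) = 8832/7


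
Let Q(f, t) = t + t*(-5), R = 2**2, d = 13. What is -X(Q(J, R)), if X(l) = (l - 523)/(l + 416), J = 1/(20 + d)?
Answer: 539/400 ≈ 1.3475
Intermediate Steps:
R = 4
J = 1/33 (J = 1/(20 + 13) = 1/33 ≈ 0.030303)
Q(f, t) = -4*t (Q(f, t) = t - 5*t = -4*t)
X(l) = (-523 + l)/(416 + l)
-X(Q(J, R)) = -(-523 - 4*4)/(416 - 4*4) = -(-523 - 16)/(416 - 16) = -(-539)/400 = -1*(-539/400) = 539/400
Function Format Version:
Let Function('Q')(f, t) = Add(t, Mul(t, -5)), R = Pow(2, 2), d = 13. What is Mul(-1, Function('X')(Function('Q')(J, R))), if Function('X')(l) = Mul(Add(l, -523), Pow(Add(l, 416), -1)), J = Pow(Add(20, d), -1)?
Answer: Rational(539, 400) ≈ 1.3475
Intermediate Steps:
R = 4
J = Rational(1, 33) (J = Pow(Add(20, 13), -1) = Pow(33, -1) = Rational(1, 33) ≈ 0.030303)
Function('Q')(f, t) = Mul(-4, t) (Function('Q')(f, t) = Add(t, Mul(-5, t)) = Mul(-4, t))
Function('X')(l) = Mul(Pow(Add(416, l), -1), Add(-523, l)) (Function('X')(l) = Mul(Add(-523, l), Pow(Add(416, l), -1)) = Mul(Pow(Add(416, l), -1), Add(-523, l)))
Mul(-1, Function('X')(Function('Q')(J, R))) = Mul(-1, Mul(Pow(Add(416, Mul(-4, 4)), -1), Add(-523, Mul(-4, 4)))) = Mul(-1, Mul(Pow(Add(416, -16), -1), Add(-523, -16))) = Mul(-1, Mul(Pow(400, -1), -539)) = Mul(-1, Mul(Rational(1, 400), -539)) = Mul(-1, Rational(-539, 400)) = Rational(539, 400)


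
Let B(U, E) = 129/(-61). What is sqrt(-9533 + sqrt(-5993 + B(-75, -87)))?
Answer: sqrt(-35472293 + 61*I*sqrt(22307822))/61 ≈ 0.39651 + 97.638*I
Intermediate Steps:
B(U, E) = -129/61 (B(U, E) = 129*(-1/61) = -129/61)
sqrt(-9533 + sqrt(-5993 + B(-75, -87))) = sqrt(-9533 + sqrt(-5993 - 129/61)) = sqrt(-9533 + sqrt(-365702/61)) = sqrt(-9533 + I*sqrt(22307822)/61)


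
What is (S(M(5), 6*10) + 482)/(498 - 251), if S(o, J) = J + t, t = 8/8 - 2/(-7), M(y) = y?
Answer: 3803/1729 ≈ 2.1995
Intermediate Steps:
t = 9/7 (t = 8*(⅛) - 2*(-⅐) = 1 + 2/7 = 9/7 ≈ 1.2857)
S(o, J) = 9/7 + J (S(o, J) = J + 9/7 = 9/7 + J)
(S(M(5), 6*10) + 482)/(498 - 251) = ((9/7 + 6*10) + 482)/(498 - 251) = ((9/7 + 60) + 482)/247 = (429/7 + 482)*(1/247) = (3803/7)*(1/247) = 3803/1729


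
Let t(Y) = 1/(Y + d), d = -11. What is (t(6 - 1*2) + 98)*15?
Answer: 10275/7 ≈ 1467.9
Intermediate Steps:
t(Y) = 1/(-11 + Y) (t(Y) = 1/(Y - 11) = 1/(-11 + Y))
(t(6 - 1*2) + 98)*15 = (1/(-11 + (6 - 1*2)) + 98)*15 = (1/(-11 + (6 - 2)) + 98)*15 = (1/(-11 + 4) + 98)*15 = (1/(-7) + 98)*15 = (-⅐ + 98)*15 = (685/7)*15 = 10275/7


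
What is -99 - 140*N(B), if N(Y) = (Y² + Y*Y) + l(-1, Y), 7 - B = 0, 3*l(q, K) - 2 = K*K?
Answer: -16199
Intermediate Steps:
l(q, K) = ⅔ + K²/3 (l(q, K) = ⅔ + (K*K)/3 = ⅔ + K²/3)
B = 7 (B = 7 - 1*0 = 7 + 0 = 7)
N(Y) = ⅔ + 7*Y²/3 (N(Y) = (Y² + Y*Y) + (⅔ + Y²/3) = (Y² + Y²) + (⅔ + Y²/3) = 2*Y² + (⅔ + Y²/3) = ⅔ + 7*Y²/3)
-99 - 140*N(B) = -99 - 140*(⅔ + (7/3)*7²) = -99 - 140*(⅔ + (7/3)*49) = -99 - 140*(⅔ + 343/3) = -99 - 140*115 = -99 - 16100 = -16199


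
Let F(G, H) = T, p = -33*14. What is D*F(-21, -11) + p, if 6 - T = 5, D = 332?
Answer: -130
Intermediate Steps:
T = 1 (T = 6 - 1*5 = 6 - 5 = 1)
p = -462
F(G, H) = 1
D*F(-21, -11) + p = 332*1 - 462 = 332 - 462 = -130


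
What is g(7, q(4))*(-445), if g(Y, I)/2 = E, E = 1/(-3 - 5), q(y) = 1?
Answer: 445/4 ≈ 111.25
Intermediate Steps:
E = -⅛ (E = 1/(-8) = -⅛ ≈ -0.12500)
g(Y, I) = -¼ (g(Y, I) = 2*(-⅛) = -¼)
g(7, q(4))*(-445) = -¼*(-445) = 445/4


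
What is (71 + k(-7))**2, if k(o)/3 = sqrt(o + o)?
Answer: 4915 + 426*I*sqrt(14) ≈ 4915.0 + 1593.9*I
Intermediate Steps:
k(o) = 3*sqrt(2)*sqrt(o) (k(o) = 3*sqrt(o + o) = 3*sqrt(2*o) = 3*(sqrt(2)*sqrt(o)) = 3*sqrt(2)*sqrt(o))
(71 + k(-7))**2 = (71 + 3*sqrt(2)*sqrt(-7))**2 = (71 + 3*sqrt(2)*(I*sqrt(7)))**2 = (71 + 3*I*sqrt(14))**2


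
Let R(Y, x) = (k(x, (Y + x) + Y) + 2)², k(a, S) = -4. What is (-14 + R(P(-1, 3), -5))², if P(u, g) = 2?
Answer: 100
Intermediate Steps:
R(Y, x) = 4 (R(Y, x) = (-4 + 2)² = (-2)² = 4)
(-14 + R(P(-1, 3), -5))² = (-14 + 4)² = (-10)² = 100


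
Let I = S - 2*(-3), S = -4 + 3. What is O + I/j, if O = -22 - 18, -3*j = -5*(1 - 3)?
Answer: -83/2 ≈ -41.500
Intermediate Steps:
j = -10/3 (j = -(-5)*(1 - 3)/3 = -(-5)*(-2)/3 = -1/3*10 = -10/3 ≈ -3.3333)
S = -1
O = -40
I = 5 (I = -1 - 2*(-3) = -1 - 1*(-6) = -1 + 6 = 5)
O + I/j = -40 + 5/(-10/3) = -40 + 5*(-3/10) = -40 - 3/2 = -83/2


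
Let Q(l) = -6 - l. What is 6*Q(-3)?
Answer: -18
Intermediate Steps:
6*Q(-3) = 6*(-6 - 1*(-3)) = 6*(-6 + 3) = 6*(-3) = -18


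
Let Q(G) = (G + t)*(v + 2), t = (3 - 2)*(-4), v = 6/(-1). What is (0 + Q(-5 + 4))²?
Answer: 400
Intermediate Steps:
v = -6 (v = 6*(-1) = -6)
t = -4 (t = 1*(-4) = -4)
Q(G) = 16 - 4*G (Q(G) = (G - 4)*(-6 + 2) = (-4 + G)*(-4) = 16 - 4*G)
(0 + Q(-5 + 4))² = (0 + (16 - 4*(-5 + 4)))² = (0 + (16 - 4*(-1)))² = (0 + (16 + 4))² = (0 + 20)² = 20² = 400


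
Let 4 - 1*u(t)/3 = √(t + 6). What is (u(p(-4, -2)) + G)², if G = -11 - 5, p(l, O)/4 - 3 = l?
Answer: 34 + 24*√2 ≈ 67.941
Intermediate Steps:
p(l, O) = 12 + 4*l
G = -16
u(t) = 12 - 3*√(6 + t) (u(t) = 12 - 3*√(t + 6) = 12 - 3*√(6 + t))
(u(p(-4, -2)) + G)² = ((12 - 3*√(6 + (12 + 4*(-4)))) - 16)² = ((12 - 3*√(6 + (12 - 16))) - 16)² = ((12 - 3*√(6 - 4)) - 16)² = ((12 - 3*√2) - 16)² = (-4 - 3*√2)²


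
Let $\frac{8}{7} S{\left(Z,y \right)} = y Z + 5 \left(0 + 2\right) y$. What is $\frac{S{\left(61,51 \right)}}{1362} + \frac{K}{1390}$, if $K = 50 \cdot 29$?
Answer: $\frac{1701051}{504848} \approx 3.3694$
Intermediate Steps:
$K = 1450$
$S{\left(Z,y \right)} = \frac{35 y}{4} + \frac{7 Z y}{8}$ ($S{\left(Z,y \right)} = \frac{7 \left(y Z + 5 \left(0 + 2\right) y\right)}{8} = \frac{7 \left(Z y + 5 \cdot 2 y\right)}{8} = \frac{7 \left(Z y + 10 y\right)}{8} = \frac{7 \left(10 y + Z y\right)}{8} = \frac{35 y}{4} + \frac{7 Z y}{8}$)
$\frac{S{\left(61,51 \right)}}{1362} + \frac{K}{1390} = \frac{\frac{7}{8} \cdot 51 \left(10 + 61\right)}{1362} + \frac{1450}{1390} = \frac{7}{8} \cdot 51 \cdot 71 \cdot \frac{1}{1362} + 1450 \cdot \frac{1}{1390} = \frac{25347}{8} \cdot \frac{1}{1362} + \frac{145}{139} = \frac{8449}{3632} + \frac{145}{139} = \frac{1701051}{504848}$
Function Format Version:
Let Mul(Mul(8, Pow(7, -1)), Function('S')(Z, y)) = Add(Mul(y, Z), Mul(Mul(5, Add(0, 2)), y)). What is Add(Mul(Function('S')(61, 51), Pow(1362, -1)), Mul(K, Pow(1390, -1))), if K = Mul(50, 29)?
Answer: Rational(1701051, 504848) ≈ 3.3694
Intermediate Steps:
K = 1450
Function('S')(Z, y) = Add(Mul(Rational(35, 4), y), Mul(Rational(7, 8), Z, y)) (Function('S')(Z, y) = Mul(Rational(7, 8), Add(Mul(y, Z), Mul(Mul(5, Add(0, 2)), y))) = Mul(Rational(7, 8), Add(Mul(Z, y), Mul(Mul(5, 2), y))) = Mul(Rational(7, 8), Add(Mul(Z, y), Mul(10, y))) = Mul(Rational(7, 8), Add(Mul(10, y), Mul(Z, y))) = Add(Mul(Rational(35, 4), y), Mul(Rational(7, 8), Z, y)))
Add(Mul(Function('S')(61, 51), Pow(1362, -1)), Mul(K, Pow(1390, -1))) = Add(Mul(Mul(Rational(7, 8), 51, Add(10, 61)), Pow(1362, -1)), Mul(1450, Pow(1390, -1))) = Add(Mul(Mul(Rational(7, 8), 51, 71), Rational(1, 1362)), Mul(1450, Rational(1, 1390))) = Add(Mul(Rational(25347, 8), Rational(1, 1362)), Rational(145, 139)) = Add(Rational(8449, 3632), Rational(145, 139)) = Rational(1701051, 504848)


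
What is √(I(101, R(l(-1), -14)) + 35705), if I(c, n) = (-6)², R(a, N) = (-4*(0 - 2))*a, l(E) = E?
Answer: √35741 ≈ 189.05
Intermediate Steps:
R(a, N) = 8*a (R(a, N) = (-4*(-2))*a = 8*a)
I(c, n) = 36
√(I(101, R(l(-1), -14)) + 35705) = √(36 + 35705) = √35741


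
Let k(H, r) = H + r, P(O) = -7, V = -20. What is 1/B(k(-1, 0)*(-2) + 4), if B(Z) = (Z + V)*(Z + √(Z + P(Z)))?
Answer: -3/259 + I/518 ≈ -0.011583 + 0.0019305*I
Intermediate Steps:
B(Z) = (-20 + Z)*(Z + √(-7 + Z)) (B(Z) = (Z - 20)*(Z + √(Z - 7)) = (-20 + Z)*(Z + √(-7 + Z)))
1/B(k(-1, 0)*(-2) + 4) = 1/(((-1 + 0)*(-2) + 4)² - 20*((-1 + 0)*(-2) + 4) - 20*√(-7 + ((-1 + 0)*(-2) + 4)) + ((-1 + 0)*(-2) + 4)*√(-7 + ((-1 + 0)*(-2) + 4))) = 1/((-1*(-2) + 4)² - 20*(-1*(-2) + 4) - 20*√(-7 + (-1*(-2) + 4)) + (-1*(-2) + 4)*√(-7 + (-1*(-2) + 4))) = 1/((2 + 4)² - 20*(2 + 4) - 20*√(-7 + (2 + 4)) + (2 + 4)*√(-7 + (2 + 4))) = 1/(6² - 20*6 - 20*√(-7 + 6) + 6*√(-7 + 6)) = 1/(36 - 120 - 20*I + 6*√(-1)) = 1/(36 - 120 - 20*I + 6*I) = 1/(-84 - 14*I) = (-84 + 14*I)/7252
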